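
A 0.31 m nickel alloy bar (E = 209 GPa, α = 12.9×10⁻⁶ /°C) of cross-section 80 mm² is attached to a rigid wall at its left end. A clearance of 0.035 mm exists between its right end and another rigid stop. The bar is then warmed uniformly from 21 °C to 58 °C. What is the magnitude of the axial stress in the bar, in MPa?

σ ≈ 76.2 MPa (compressive)

If the wall were absent the bar would grow by αΔT L = 12.9×10⁻⁶ × 37 × 310 = 0.148 mm.
After closing the 0.035 mm clearance, 0.148 − 0.035 = 0.113 mm of expansion remains to be suppressed by the wall.
That suppressed elongation corresponds to σ = E·Δ/L = 209×10³ × 0.113/310 = 76.16 MPa.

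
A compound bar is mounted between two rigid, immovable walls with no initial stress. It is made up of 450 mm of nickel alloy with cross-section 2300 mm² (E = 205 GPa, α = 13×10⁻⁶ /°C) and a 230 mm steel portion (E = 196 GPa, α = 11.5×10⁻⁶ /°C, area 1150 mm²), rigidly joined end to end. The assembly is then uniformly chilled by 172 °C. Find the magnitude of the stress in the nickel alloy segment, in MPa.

Free thermal contraction of the whole bar: Σ αᵢΔT Lᵢ = 13×10⁻⁶×172×450 + 11.5×10⁻⁶×172×230 = 1.461 mm.
The rigid supports impose zero overall length change; the single axial force P common to all segments must satisfy P Σ Lᵢ/(AᵢEᵢ) = δ_free.
The series flexibility is Σ Lᵢ/(AᵢEᵢ) = 450/(2300×205×10³) + 230/(1150×196×10³) = 1.975×10⁻⁶ mm/N.
P = 1.461 / 1.975×10⁻⁶ = 739900 N = 739.9 kN, tensile.
σ_{nickel alloy} = P / A = 739900 / 2300 = 321.7 MPa.

σ ≈ 322 MPa (tensile)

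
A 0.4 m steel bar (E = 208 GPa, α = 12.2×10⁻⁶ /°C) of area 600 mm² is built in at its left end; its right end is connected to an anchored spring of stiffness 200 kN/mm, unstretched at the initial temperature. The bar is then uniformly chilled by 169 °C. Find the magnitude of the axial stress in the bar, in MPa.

σ ≈ 168 MPa (tensile)

The unrestrained thermal change is αΔT L = 12.2×10⁻⁶ × 169 × 400 = 0.8247 mm.
With a force P in the spring, the elastic change of the bar is PL/(AE) and that of the spring is P/k; compatibility requires their sum to equal δ_free.
So P = δ_free / [L/(AE) + 1/k] = 0.8247 / [ 400/(600×208×10³) + 1/(200×10³) ].
P = 0.8247 / 8.205×10⁻⁶ = 100500 N.
σ = P/A = 100500/600 = 167.5 MPa.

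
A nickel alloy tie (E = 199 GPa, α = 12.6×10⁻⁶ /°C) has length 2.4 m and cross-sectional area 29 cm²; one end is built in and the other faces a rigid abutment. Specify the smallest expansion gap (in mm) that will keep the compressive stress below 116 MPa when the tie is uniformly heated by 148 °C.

With no wall the tie would lengthen by αΔT L = 12.6×10⁻⁶ × 148 × 2400 = 4.476 mm.
A stress of 116 MPa corresponds to the wall pushing the tie back by σL/E = 116×2400/(199×10³) = 1.399 mm.
So the gap has to take up the difference, g_min = δ_free − σL/E = 4.476 − 1.399 = 3.077 mm.

g ≈ 3.08 mm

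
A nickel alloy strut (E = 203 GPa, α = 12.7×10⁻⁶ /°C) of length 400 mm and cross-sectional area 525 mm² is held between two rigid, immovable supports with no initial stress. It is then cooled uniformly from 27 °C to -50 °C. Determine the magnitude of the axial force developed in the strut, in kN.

With zero net strain, σ = E·αΔT = 203 GPa × 12.7×10⁻⁶ × 77 = 198.5 MPa.
Then P = σA = 198.5 × 525 mm² = 104.2 kN, tensile.

P ≈ 104 kN (tensile)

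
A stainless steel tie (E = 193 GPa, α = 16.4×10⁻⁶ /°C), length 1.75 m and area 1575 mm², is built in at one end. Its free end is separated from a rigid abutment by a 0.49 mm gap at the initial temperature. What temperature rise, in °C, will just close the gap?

ΔT ≈ 17.1 °C

Contact occurs when the free expansion equals the gap: αΔT L = 0.49 mm.
So ΔT = g/(αL) = 0.49/(16.4×10⁻⁶ × 1750) = 17.07 °C.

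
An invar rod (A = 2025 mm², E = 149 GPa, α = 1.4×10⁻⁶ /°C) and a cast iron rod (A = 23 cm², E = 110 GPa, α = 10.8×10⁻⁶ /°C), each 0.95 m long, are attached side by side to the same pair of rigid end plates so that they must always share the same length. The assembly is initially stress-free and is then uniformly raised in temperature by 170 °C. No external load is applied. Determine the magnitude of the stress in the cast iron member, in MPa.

Equilibrium of a rigid end plate with no external load gives equal and opposite internal forces ±P in the two members. Since α_{cast iron} > α_{invar}, heating drives the cast iron into compression and the invar into tension.
Compatibility of the two members (thermal + elastic change equal): (α₁ − α₂)ΔT = P·[1/(A₁E₁) + 1/(A₂E₂)].
|α₁ − α₂|·ΔT = 9.4×10⁻⁶ × 170 = 0.001598.
1/(A₁E₁) + 1/(A₂E₂) = 1/(2025×149×10³) + 1/(2300×110×10³) = 7.267×10⁻⁹ N⁻¹.
So P = 0.001598 / 7.267×10⁻⁹ = 219.9 kN.
σ_{cast iron} = P/A₂ = 219900/2300 = 95.61 MPa, compressive.

σ ≈ 95.6 MPa (compressive)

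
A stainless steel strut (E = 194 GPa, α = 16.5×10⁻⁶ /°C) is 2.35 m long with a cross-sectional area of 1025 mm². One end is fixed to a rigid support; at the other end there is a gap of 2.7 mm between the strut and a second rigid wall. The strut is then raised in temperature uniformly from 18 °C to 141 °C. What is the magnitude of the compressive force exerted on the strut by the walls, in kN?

P ≈ 175 kN

If the wall were absent the strut would grow by αΔT L = 16.5×10⁻⁶ × 123 × 2350 = 4.769 mm.
After closing the 2.7 mm clearance, 4.769 − 2.7 = 2.069 mm of expansion remains to be suppressed by the wall.
Compatibility: PL/(AE) = 2.069 mm, so σ = P/A = E × (2.069/2350) = 170.8 MPa.
Force on the wall = σA = 170.8 × 1025 mm² = 175.1 kN.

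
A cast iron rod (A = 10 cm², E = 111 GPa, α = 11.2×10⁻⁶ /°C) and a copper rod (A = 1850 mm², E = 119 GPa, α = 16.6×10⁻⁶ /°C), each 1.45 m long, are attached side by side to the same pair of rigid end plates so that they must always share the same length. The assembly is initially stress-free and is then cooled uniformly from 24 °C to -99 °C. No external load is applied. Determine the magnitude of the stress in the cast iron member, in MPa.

σ ≈ 49 MPa (compressive)

Both members must finish at the same length. With the larger α, the copper tends to over-contract; the plates restrain it, putting the copper in tension and the cast iron in compression. With no external load the two internal forces are equal and opposite, magnitude P.
Setting the final lengths equal and cancelling L: (α₁ − α₂)ΔT = P/(A₁E₁) + P/(A₂E₂).
|α₁ − α₂|·ΔT = 5.4×10⁻⁶ × 123 = 0.0006642.
1/(A₁E₁) + 1/(A₂E₂) = 1/(1000×111×10³) + 1/(1850×119×10³) = 1.355×10⁻⁸ N⁻¹.
So P = 0.0006642 / 1.355×10⁻⁸ = 49.01 kN.
σ_{cast iron} = P/A₁ = 49010/1000 = 49.01 MPa, compressive.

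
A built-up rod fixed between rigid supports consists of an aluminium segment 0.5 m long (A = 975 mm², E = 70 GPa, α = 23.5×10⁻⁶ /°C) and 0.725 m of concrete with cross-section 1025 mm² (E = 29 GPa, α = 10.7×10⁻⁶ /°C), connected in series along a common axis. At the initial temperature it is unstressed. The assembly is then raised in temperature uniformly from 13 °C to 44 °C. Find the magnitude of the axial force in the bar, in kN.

If the supports were absent, the total length change would be Σ αᵢΔT Lᵢ = 23.5×10⁻⁶×31×500 + 10.7×10⁻⁶×31×725 = 0.6047 mm.
Since the ends are fixed, an axial force P builds up, equal in every segment, with P · Σ Lᵢ/(AᵢEᵢ) = δ_free.
Σ Lᵢ/(AᵢEᵢ) = 500/(975×70×10³) + 725/(1025×29×10³) = 3.172×10⁻⁵ mm/N.
P = 0.6047 / 3.172×10⁻⁵ = 19070 N = 19.07 kN, compressive.

P ≈ 19.1 kN (compressive)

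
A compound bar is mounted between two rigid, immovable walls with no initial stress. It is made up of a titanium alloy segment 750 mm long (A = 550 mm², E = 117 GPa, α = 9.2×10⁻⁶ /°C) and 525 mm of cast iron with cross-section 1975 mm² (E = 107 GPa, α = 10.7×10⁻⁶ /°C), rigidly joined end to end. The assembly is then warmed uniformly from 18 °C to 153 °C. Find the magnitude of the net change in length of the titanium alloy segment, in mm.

|ΔL| ≈ 0.461 mm

With the walls removed the bar would change length by δ_free = Σ αᵢΔT Lᵢ = 9.2×10⁻⁶×135×750 + 10.7×10⁻⁶×135×525 = 1.69 mm.
The walls prevent any net length change, so an axial force P (same in every segment) develops. Compatibility: P · Σ Lᵢ/(AᵢEᵢ) = δ_free.
Σ Lᵢ/(AᵢEᵢ) = 750/(550×117×10³) + 525/(1975×107×10³) = 1.414×10⁻⁵ mm/N.
Hence P = δ_free / Σ(L/AE) = 1.69/1.414×10⁻⁵ = 119.5 kN (compressive).
For the titanium alloy segment, free thermal change = 9.2×10⁻⁶×135×750 = 0.9315 mm and elastic change from P = 119500×750/(550×117×10³) = 1.393 mm; these oppose, so the net change is 0.461 mm (segment shortens).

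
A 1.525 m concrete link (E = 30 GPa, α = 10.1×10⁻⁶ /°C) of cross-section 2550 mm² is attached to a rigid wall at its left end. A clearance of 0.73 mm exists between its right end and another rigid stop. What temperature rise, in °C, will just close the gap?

ΔT ≈ 47.4 °C

The gap closes when αΔT L = 0.73 mm, since the link is still unstressed at that instant.
So ΔT = g/(αL) = 0.73/(10.1×10⁻⁶ × 1525) = 47.39 °C.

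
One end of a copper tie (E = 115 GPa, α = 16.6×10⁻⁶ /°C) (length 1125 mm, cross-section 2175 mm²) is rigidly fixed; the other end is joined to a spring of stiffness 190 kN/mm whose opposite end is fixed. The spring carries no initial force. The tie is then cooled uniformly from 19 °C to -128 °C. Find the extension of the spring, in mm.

δ ≈ 1.48 mm

The unrestrained thermal change is αΔT L = 16.6×10⁻⁶ × 147 × 1125 = 2.745 mm.
Let P be the tensile force in the spring. The tie extends elastically by PL/(AE) and the spring stretches by P/k; together these equal δ_free.
So P = δ_free / [L/(AE) + 1/k] = 2.745 / [ 1125/(2175×115×10³) + 1/(190×10³) ].
P = 2.745 / 9.761×10⁻⁶ = 281200 N.
Spring extension = P/k = 281200/(190×10³) = 1.48 mm.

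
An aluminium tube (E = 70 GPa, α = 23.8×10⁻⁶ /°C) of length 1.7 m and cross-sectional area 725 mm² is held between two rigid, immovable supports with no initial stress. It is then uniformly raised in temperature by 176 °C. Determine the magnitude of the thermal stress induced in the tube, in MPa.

With length fixed, the mechanical strain must cancel the thermal strain αΔT = 23.8×10⁻⁶ × 176 = 4188.8×10⁻⁶.
Hence σ = E·αΔT = 70×10³ × 4188.8×10⁻⁶ = 293.2 MPa, compressive.

σ ≈ 293 MPa (compressive)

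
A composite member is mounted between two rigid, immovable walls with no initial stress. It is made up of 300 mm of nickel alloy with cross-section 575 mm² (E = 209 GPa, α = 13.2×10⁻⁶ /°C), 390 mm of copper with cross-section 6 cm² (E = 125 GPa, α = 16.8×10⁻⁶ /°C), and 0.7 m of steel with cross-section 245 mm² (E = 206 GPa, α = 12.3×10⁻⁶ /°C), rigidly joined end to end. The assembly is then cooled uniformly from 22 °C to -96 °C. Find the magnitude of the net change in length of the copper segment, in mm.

|ΔL| ≈ 0.229 mm

Free thermal contraction of the whole bar: Σ αᵢΔT Lᵢ = 13.2×10⁻⁶×118×300 + 16.8×10⁻⁶×118×390 + 12.3×10⁻⁶×118×700 = 2.256 mm.
The rigid supports impose zero overall length change; the single axial force P common to all segments must satisfy P Σ Lᵢ/(AᵢEᵢ) = δ_free.
Σ Lᵢ/(AᵢEᵢ) = 300/(575×209×10³) + 390/(600×125×10³) + 700/(245×206×10³) = 2.157×10⁻⁵ mm/N.
P = 2.256 / 2.157×10⁻⁵ = 104600 N = 104.6 kN, tensile.
For the copper segment, free thermal change = 16.8×10⁻⁶×118×390 = 0.7731 mm and elastic change from P = 104600×390/(600×125×10³) = 0.5441 mm; these oppose, so the net change is 0.229 mm (segment shortens).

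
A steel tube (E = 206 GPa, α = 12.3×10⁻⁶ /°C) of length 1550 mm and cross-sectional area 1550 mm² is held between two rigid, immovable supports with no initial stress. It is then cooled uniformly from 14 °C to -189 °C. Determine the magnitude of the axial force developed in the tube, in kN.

Full restraint means ε = 0, so the stress is σ = EαΔT = 206×10³ × 12.3×10⁻⁶ × 203 = 514.4 MPa.
P = AEαΔT = 1550 × 206×10³ × 12.3×10⁻⁶ × 203 = 797.3 kN (tensile).

P ≈ 797 kN (tensile)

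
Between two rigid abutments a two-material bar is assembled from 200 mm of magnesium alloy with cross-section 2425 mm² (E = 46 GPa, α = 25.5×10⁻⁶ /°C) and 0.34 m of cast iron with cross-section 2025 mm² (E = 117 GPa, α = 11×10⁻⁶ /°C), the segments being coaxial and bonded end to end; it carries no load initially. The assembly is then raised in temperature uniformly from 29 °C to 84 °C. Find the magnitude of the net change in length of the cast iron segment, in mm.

If the supports were absent, the total length change would be Σ αᵢΔT Lᵢ = 25.5×10⁻⁶×55×200 + 11×10⁻⁶×55×340 = 0.4862 mm.
The walls prevent any net length change, so an axial force P (same in every segment) develops. Compatibility: P · Σ Lᵢ/(AᵢEᵢ) = δ_free.
Σ Lᵢ/(AᵢEᵢ) = 200/(2425×46×10³) + 340/(2025×117×10³) = 3.228×10⁻⁶ mm/N.
Hence P = δ_free / Σ(L/AE) = 0.4862/3.228×10⁻⁶ = 150.6 kN (compressive).
For the cast iron segment, free thermal change = 11×10⁻⁶×55×340 = 0.2057 mm and elastic change from P = 150600×340/(2025×117×10³) = 0.2161 mm; these oppose, so the net change is 0.0104 mm (segment shortens).

|ΔL| ≈ 0.0104 mm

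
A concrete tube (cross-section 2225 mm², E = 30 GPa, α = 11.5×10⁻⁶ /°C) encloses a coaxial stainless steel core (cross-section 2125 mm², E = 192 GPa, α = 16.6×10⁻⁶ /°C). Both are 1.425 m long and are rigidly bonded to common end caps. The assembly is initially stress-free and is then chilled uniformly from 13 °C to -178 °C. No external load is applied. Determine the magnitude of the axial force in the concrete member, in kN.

P ≈ 55.9 kN (compressive in the concrete)

Both members must finish at the same length. With the larger α, the stainless steel tends to over-contract; the plates restrain it, putting the stainless steel in tension and the concrete in compression. With no external load the two internal forces are equal and opposite, magnitude P.
Setting the final lengths equal and cancelling L: (α₁ − α₂)ΔT = P/(A₁E₁) + P/(A₂E₂).
|α₁ − α₂|·ΔT = 5.1×10⁻⁶ × 191 = 0.0009741.
1/(A₁E₁) + 1/(A₂E₂) = 1/(2225×30×10³) + 1/(2125×192×10³) = 1.743×10⁻⁸ N⁻¹.
P = 0.0009741 / 1.743×10⁻⁸ = 55880 N = 55.88 kN.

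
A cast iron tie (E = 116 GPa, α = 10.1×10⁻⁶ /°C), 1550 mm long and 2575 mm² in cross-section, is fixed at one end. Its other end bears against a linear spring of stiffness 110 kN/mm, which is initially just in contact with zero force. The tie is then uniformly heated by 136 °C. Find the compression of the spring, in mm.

δ ≈ 1.36 mm

If the spring were absent the tie would lengthen by αΔT L = 10.1×10⁻⁶ × 136 × 1550 = 2.129 mm.
With a force P in the spring, the elastic change of the tie is PL/(AE) and that of the spring is P/k; compatibility requires their sum to equal δ_free.
P [ L/(AE) + 1/k ] = δ_free → P [ 1550/(2575×116×10³) + 1/(110×10³) ] = 2.129.
P = 2.129 / 1.428×10⁻⁵ = 149100 N.
Spring compression = P/k = 149100/(110×10³) = 1.355 mm.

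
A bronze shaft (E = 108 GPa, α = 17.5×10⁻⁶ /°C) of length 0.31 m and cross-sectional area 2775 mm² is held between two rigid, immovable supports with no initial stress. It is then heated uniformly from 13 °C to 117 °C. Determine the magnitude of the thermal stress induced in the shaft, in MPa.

Because both ends are immovable the net strain is zero, and the suppressed thermal strain is αΔT = 17.5×10⁻⁶ × 104 = 1820×10⁻⁶.
σ = EαΔT = 108×10³ × 17.5×10⁻⁶ × 104 = 196.6 MPa (compressive; the shaft is trying to expand).

σ ≈ 197 MPa (compressive)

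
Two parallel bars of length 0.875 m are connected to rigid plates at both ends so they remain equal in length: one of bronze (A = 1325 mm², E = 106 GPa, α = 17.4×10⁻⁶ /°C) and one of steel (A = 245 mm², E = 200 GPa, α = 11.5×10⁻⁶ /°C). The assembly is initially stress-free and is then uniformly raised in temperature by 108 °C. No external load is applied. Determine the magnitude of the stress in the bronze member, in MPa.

σ ≈ 17.5 MPa (compressive)

Equilibrium of a rigid end plate with no external load gives equal and opposite internal forces ±P in the two members. Since α_{bronze} > α_{steel}, heating drives the bronze into compression and the steel into tension.
Compatibility of the two members (thermal + elastic change equal): (α₁ − α₂)ΔT = P·[1/(A₁E₁) + 1/(A₂E₂)].
|α₁ − α₂|·ΔT = 5.9×10⁻⁶ × 108 = 0.0006372.
1/(A₁E₁) + 1/(A₂E₂) = 1/(1325×106×10³) + 1/(245×200×10³) = 2.753×10⁻⁸ N⁻¹.
P = 0.0006372 / 2.753×10⁻⁸ = 23150 N = 23.15 kN.
σ_{bronze} = P/A₁ = 23150/1325 = 17.47 MPa, compressive.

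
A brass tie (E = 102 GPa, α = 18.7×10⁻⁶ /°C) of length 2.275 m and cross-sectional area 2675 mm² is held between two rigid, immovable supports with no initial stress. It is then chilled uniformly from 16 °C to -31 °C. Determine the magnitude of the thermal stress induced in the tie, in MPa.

σ ≈ 89.6 MPa (tensile)

Because both ends are immovable the net strain is zero, and the suppressed thermal strain is αΔT = 18.7×10⁻⁶ × 47 = 878.9×10⁻⁶.
σ = EαΔT = 102×10³ × 18.7×10⁻⁶ × 47 = 89.65 MPa (tensile; the tie is trying to contract).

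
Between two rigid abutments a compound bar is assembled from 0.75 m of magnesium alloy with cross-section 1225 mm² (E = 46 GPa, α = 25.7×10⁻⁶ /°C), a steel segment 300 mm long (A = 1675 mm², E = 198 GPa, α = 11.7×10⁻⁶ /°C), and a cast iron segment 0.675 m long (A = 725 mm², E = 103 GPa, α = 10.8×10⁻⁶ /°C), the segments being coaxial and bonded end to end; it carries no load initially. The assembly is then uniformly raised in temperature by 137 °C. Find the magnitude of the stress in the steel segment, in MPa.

With the walls removed the bar would change length by δ_free = Σ αᵢΔT Lᵢ = 25.7×10⁻⁶×137×750 + 11.7×10⁻⁶×137×300 + 10.8×10⁻⁶×137×675 = 4.12 mm.
Since the ends are fixed, an axial force P builds up, equal in every segment, with P · Σ Lᵢ/(AᵢEᵢ) = δ_free.
The series flexibility is Σ Lᵢ/(AᵢEᵢ) = 750/(1225×46×10³) + 300/(1675×198×10³) + 675/(725×103×10³) = 2.325×10⁻⁵ mm/N.
Hence P = δ_free / Σ(L/AE) = 4.12/2.325×10⁻⁵ = 177.2 kN (compressive).
σ_{steel} = P / A = 177200 / 1675 = 105.8 MPa.

σ ≈ 106 MPa (compressive)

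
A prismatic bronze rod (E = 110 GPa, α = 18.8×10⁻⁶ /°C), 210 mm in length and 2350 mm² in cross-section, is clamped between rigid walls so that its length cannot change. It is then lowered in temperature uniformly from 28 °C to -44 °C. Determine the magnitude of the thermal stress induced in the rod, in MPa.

σ ≈ 149 MPa (tensile)

With length fixed, the mechanical strain must cancel the thermal strain αΔT = 18.8×10⁻⁶ × 72 = 1353.6×10⁻⁶.
The stress required to suppress this strain is σ = Eε = 110×10³ × 1353.6×10⁻⁶ = 148.9 MPa, tensile since the rod is trying to contract.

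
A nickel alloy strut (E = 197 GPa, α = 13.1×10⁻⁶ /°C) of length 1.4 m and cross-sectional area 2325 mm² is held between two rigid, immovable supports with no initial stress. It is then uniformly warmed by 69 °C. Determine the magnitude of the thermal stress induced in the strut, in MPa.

σ ≈ 178 MPa (compressive)

Because both ends are immovable the net strain is zero, and the suppressed thermal strain is αΔT = 13.1×10⁻⁶ × 69 = 903.9×10⁻⁶.
The stress required to suppress this strain is σ = Eε = 197×10³ × 903.9×10⁻⁶ = 178.1 MPa, compressive since the strut is trying to expand.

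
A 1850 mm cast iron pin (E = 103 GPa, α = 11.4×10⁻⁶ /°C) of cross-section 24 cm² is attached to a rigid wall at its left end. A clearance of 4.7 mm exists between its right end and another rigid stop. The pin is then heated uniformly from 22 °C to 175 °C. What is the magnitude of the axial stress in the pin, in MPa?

σ ≈ 0 MPa

Free thermal elongation = αΔT L = 11.4×10⁻⁶ × 153 × 1850 = 3.227 mm.
This is smaller than the 4.7 mm clearance, so the pin expands freely without reaching the stop — the stress is zero.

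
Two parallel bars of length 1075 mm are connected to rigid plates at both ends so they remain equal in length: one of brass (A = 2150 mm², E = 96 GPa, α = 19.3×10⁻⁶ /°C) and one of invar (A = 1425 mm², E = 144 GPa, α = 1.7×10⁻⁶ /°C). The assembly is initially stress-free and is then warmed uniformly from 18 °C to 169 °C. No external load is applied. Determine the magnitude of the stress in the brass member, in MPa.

σ ≈ 127 MPa (compressive)

Equilibrium of a rigid end plate with no external load gives equal and opposite internal forces ±P in the two members. Since α_{brass} > α_{invar}, heating drives the brass into compression and the invar into tension.
Setting the final lengths equal and cancelling L: (α₁ − α₂)ΔT = P/(A₁E₁) + P/(A₂E₂).
|α₁ − α₂|·ΔT = 17.6×10⁻⁶ × 151 = 0.002658.
1/(A₁E₁) + 1/(A₂E₂) = 1/(2150×96×10³) + 1/(1425×144×10³) = 9.718×10⁻⁹ N⁻¹.
So P = 0.002658 / 9.718×10⁻⁹ = 273.5 kN.
σ_{brass} = P/A₁ = 273500/2150 = 127.2 MPa, compressive.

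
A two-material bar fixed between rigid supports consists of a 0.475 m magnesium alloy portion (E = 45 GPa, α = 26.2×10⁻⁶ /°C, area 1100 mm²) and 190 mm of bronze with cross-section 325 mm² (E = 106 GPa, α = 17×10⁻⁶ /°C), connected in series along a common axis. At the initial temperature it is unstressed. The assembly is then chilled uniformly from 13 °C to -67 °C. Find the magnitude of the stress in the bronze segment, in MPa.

σ ≈ 255 MPa (tensile)

Free thermal contraction of the whole bar: Σ αᵢΔT Lᵢ = 26.2×10⁻⁶×80×475 + 17×10⁻⁶×80×190 = 1.254 mm.
Since the ends are fixed, an axial force P builds up, equal in every segment, with P · Σ Lᵢ/(AᵢEᵢ) = δ_free.
The series flexibility is Σ Lᵢ/(AᵢEᵢ) = 475/(1100×45×10³) + 190/(325×106×10³) = 1.511×10⁻⁵ mm/N.
P = 1.254 / 1.511×10⁻⁵ = 82980 N = 82.98 kN, tensile.
σ_{bronze} = P / A = 82980 / 325 = 255.3 MPa.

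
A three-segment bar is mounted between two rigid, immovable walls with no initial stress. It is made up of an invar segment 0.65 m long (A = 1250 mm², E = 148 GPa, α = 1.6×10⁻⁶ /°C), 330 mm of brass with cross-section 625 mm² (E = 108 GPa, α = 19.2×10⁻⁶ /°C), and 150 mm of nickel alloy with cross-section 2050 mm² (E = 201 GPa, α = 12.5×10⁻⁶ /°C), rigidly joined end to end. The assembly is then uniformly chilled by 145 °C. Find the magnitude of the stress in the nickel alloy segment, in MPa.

If the supports were absent, the total length change would be Σ αᵢΔT Lᵢ = 1.6×10⁻⁶×145×650 + 19.2×10⁻⁶×145×330 + 12.5×10⁻⁶×145×150 = 1.341 mm.
Since the ends are fixed, an axial force P builds up, equal in every segment, with P · Σ Lᵢ/(AᵢEᵢ) = δ_free.
Σ Lᵢ/(AᵢEᵢ) = 650/(1250×148×10³) + 330/(625×108×10³) + 150/(2050×201×10³) = 8.766×10⁻⁶ mm/N.
P = 1.341 / 8.766×10⁻⁶ = 153000 N = 153 kN, tensile.
σ_{nickel alloy} = P / A = 153000 / 2050 = 74.64 MPa.

σ ≈ 74.6 MPa (tensile)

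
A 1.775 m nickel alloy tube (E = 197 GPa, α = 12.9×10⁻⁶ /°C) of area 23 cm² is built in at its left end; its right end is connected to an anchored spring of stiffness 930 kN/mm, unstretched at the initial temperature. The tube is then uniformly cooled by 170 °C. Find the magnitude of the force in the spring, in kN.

P ≈ 780 kN

If the spring were absent the tube would shorten by αΔT L = 12.9×10⁻⁶ × 170 × 1775 = 3.893 mm.
Let P be the tensile force in the spring. The tube extends elastically by PL/(AE) and the spring stretches by P/k; together these equal δ_free.
P [ L/(AE) + 1/k ] = δ_free → P [ 1775/(2300×197×10³) + 1/(930×10³) ] = 3.893.
P = 3.893 / 4.993×10⁻⁶ = 779600 N.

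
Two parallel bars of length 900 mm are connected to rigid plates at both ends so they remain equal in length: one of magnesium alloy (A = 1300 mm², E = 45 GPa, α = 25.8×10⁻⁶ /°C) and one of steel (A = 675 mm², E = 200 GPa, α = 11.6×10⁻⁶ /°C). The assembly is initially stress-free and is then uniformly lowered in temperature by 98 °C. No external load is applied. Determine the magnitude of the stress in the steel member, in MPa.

σ ≈ 84.1 MPa (compressive)

Both members must finish at the same length. With the larger α, the magnesium alloy tends to over-contract; the plates restrain it, putting the magnesium alloy in tension and the steel in compression. With no external load the two internal forces are equal and opposite, magnitude P.
Setting the final lengths equal and cancelling L: (α₁ − α₂)ΔT = P/(A₁E₁) + P/(A₂E₂).
|α₁ − α₂|·ΔT = 14.2×10⁻⁶ × 98 = 0.001392.
1/(A₁E₁) + 1/(A₂E₂) = 1/(1300×45×10³) + 1/(675×200×10³) = 2.45×10⁻⁸ N⁻¹.
So P = 0.001392 / 2.45×10⁻⁸ = 56.8 kN.
σ_{steel} = P/A₂ = 56800/675 = 84.14 MPa, compressive.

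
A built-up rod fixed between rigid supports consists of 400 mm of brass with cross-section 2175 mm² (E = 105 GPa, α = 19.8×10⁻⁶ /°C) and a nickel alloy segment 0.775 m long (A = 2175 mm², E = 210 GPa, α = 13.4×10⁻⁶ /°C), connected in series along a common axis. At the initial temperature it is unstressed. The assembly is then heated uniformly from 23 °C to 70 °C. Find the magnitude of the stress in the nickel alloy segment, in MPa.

Free thermal expansion of the whole bar: Σ αᵢΔT Lᵢ = 19.8×10⁻⁶×47×400 + 13.4×10⁻⁶×47×775 = 0.8603 mm.
The walls prevent any net length change, so an axial force P (same in every segment) develops. Compatibility: P · Σ Lᵢ/(AᵢEᵢ) = δ_free.
Σ Lᵢ/(AᵢEᵢ) = 400/(2175×105×10³) + 775/(2175×210×10³) = 3.448×10⁻⁶ mm/N.
Hence P = δ_free / Σ(L/AE) = 0.8603/3.448×10⁻⁶ = 249.5 kN (compressive).
σ_{nickel alloy} = P / A = 249500 / 2175 = 114.7 MPa.

σ ≈ 115 MPa (compressive)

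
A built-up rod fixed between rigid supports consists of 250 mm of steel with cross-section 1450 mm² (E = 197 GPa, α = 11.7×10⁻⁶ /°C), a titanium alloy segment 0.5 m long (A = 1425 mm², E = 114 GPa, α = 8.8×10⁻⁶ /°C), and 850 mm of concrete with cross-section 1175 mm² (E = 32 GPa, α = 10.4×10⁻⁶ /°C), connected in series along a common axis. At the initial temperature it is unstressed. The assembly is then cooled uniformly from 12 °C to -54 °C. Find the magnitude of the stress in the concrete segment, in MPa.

σ ≈ 34.2 MPa (tensile)

With the walls removed the bar would change length by δ_free = Σ αᵢΔT Lᵢ = 11.7×10⁻⁶×66×250 + 8.8×10⁻⁶×66×500 + 10.4×10⁻⁶×66×850 = 1.067 mm.
The walls prevent any net length change, so an axial force P (same in every segment) develops. Compatibility: P · Σ Lᵢ/(AᵢEᵢ) = δ_free.
The series flexibility is Σ Lᵢ/(AᵢEᵢ) = 250/(1450×197×10³) + 500/(1425×114×10³) + 850/(1175×32×10³) = 2.656×10⁻⁵ mm/N.
P = 1.067 / 2.656×10⁻⁵ = 40170 N = 40.17 kN, tensile.
σ_{concrete} = P / A = 40170 / 1175 = 34.19 MPa.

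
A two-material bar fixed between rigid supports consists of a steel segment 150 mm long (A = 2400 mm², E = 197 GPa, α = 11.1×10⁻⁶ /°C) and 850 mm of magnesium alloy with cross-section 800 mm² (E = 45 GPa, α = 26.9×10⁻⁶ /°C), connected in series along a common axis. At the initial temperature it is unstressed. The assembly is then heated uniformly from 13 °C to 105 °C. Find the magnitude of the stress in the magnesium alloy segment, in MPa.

σ ≈ 118 MPa (compressive)

Free thermal expansion of the whole bar: Σ αᵢΔT Lᵢ = 11.1×10⁻⁶×92×150 + 26.9×10⁻⁶×92×850 = 2.257 mm.
The rigid supports impose zero overall length change; the single axial force P common to all segments must satisfy P Σ Lᵢ/(AᵢEᵢ) = δ_free.
Σ Lᵢ/(AᵢEᵢ) = 150/(2400×197×10³) + 850/(800×45×10³) = 2.393×10⁻⁵ mm/N.
So P = 2.257 / 2.393×10⁻⁵ = 94.31 kN, compressive.
σ_{magnesium alloy} = P / A = 94310 / 800 = 117.9 MPa.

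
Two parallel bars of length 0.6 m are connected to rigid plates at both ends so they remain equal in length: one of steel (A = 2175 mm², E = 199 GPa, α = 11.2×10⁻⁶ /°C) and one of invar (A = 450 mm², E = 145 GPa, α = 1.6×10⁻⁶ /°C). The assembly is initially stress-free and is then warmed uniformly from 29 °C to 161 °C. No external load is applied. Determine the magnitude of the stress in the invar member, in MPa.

The steel has the larger α, so on heating it would change length more than the invar if both were free. The rigid plates force a common final length, so the steel is put into compression and the invar into tension, with equal and opposite forces P (no external load).
Equating the net (thermal + elastic) strains gives |α₁ − α₂|·ΔT = P·[1/(A₁E₁) + 1/(A₂E₂)].
|α₁ − α₂|·ΔT = 9.6×10⁻⁶ × 132 = 0.001267.
1/(A₁E₁) + 1/(A₂E₂) = 1/(2175×199×10³) + 1/(450×145×10³) = 1.764×10⁻⁸ N⁻¹.
P = 0.001267 / 1.764×10⁻⁸ = 71850 N = 71.85 kN.
σ_{invar} = P/A₂ = 71850/450 = 159.7 MPa, tensile.

σ ≈ 160 MPa (tensile)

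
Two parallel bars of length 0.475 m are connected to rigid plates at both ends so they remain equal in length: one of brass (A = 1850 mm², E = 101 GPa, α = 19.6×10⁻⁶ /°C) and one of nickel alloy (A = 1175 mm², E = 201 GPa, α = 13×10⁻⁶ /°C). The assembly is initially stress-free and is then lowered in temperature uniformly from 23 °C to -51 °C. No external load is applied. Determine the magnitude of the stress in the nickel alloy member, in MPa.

Equilibrium of a rigid end plate with no external load gives equal and opposite internal forces ±P in the two members. Since α_{brass} > α_{nickel alloy}, cooling drives the brass into tension and the nickel alloy into compression.
Setting the final lengths equal and cancelling L: (α₁ − α₂)ΔT = P/(A₁E₁) + P/(A₂E₂).
|α₁ − α₂|·ΔT = 6.6×10⁻⁶ × 74 = 0.0004884.
1/(A₁E₁) + 1/(A₂E₂) = 1/(1850×101×10³) + 1/(1175×201×10³) = 9.586×10⁻⁹ N⁻¹.
P = 0.0004884 / 9.586×10⁻⁹ = 50950 N = 50.95 kN.
σ_{nickel alloy} = P/A₂ = 50950/1175 = 43.36 MPa, compressive.

σ ≈ 43.4 MPa (compressive)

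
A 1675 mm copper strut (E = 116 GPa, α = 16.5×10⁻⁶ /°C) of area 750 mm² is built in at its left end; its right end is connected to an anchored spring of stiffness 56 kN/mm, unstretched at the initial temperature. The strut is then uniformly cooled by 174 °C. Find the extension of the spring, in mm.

If the spring were absent the strut would shorten by αΔT L = 16.5×10⁻⁶ × 174 × 1675 = 4.809 mm.
With a force P in the spring, the elastic change of the strut is PL/(AE) and that of the spring is P/k; compatibility requires their sum to equal δ_free.
So P = δ_free / [L/(AE) + 1/k] = 4.809 / [ 1675/(750×116×10³) + 1/(56×10³) ].
P = 4.809 / 3.711×10⁻⁵ = 129600 N.
Spring extension = P/k = 129600/(56×10³) = 2.314 mm.

δ ≈ 2.31 mm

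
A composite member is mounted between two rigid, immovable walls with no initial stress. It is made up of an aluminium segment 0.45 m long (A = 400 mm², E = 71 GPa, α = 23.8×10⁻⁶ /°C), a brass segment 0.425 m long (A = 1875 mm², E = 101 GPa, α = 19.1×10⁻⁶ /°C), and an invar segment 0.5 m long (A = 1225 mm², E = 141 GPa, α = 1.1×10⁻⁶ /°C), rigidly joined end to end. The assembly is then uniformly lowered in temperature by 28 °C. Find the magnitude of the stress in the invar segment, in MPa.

σ ≈ 21.1 MPa (tensile)

If the supports were absent, the total length change would be Σ αᵢΔT Lᵢ = 23.8×10⁻⁶×28×450 + 19.1×10⁻⁶×28×425 + 1.1×10⁻⁶×28×500 = 0.5426 mm.
Since the ends are fixed, an axial force P builds up, equal in every segment, with P · Σ Lᵢ/(AᵢEᵢ) = δ_free.
The series flexibility is Σ Lᵢ/(AᵢEᵢ) = 450/(400×71×10³) + 425/(1875×101×10³) + 500/(1225×141×10³) = 2.098×10⁻⁵ mm/N.
Hence P = δ_free / Σ(L/AE) = 0.5426/2.098×10⁻⁵ = 25.86 kN (tensile).
σ_{invar} = P / A = 25860 / 1225 = 21.11 MPa.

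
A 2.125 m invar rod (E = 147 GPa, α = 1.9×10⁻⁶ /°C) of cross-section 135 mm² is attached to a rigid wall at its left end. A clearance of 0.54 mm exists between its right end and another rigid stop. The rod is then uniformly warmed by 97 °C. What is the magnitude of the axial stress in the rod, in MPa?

If the wall were absent the rod would grow by αΔT L = 1.9×10⁻⁶ × 97 × 2125 = 0.3916 mm.
This is smaller than the 0.54 mm clearance, so the rod expands freely without reaching the stop — the stress is zero.

σ ≈ 0 MPa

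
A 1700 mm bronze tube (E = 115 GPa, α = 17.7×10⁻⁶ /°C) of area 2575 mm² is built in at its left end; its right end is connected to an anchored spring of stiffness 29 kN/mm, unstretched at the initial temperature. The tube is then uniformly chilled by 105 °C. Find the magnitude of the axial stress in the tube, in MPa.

σ ≈ 30.5 MPa (tensile)

Free thermal contraction: δ_free = αΔT L = 17.7×10⁻⁶ × 105 × 1700 = 3.159 mm.
Let P be the tensile force in the spring. The tube extends elastically by PL/(AE) and the spring stretches by P/k; together these equal δ_free.
P [ L/(AE) + 1/k ] = δ_free → P [ 1700/(2575×115×10³) + 1/(29×10³) ] = 3.159.
P = 3.159 / 4.022×10⁻⁵ = 78550 N.
σ = P/A = 78550/2575 = 30.5 MPa.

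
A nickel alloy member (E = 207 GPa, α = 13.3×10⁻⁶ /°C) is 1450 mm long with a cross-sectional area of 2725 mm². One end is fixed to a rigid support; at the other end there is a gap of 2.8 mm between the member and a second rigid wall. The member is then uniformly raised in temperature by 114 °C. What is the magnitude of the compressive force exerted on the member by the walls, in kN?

P ≈ 0 kN

Unrestrained expansion: δ_free = αΔT L = 13.3×10⁻⁶ × 114 × 1450 = 2.198 mm.
Since δ_free = 2.2 mm is less than the 2.8 mm gap, the member never touches the wall. No axial force develops.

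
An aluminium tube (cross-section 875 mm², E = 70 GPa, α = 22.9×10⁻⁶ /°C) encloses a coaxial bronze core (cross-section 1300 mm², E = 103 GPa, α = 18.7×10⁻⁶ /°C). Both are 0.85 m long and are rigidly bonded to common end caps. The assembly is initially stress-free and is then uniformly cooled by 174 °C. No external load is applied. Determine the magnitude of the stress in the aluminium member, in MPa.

σ ≈ 35.1 MPa (tensile)

Equilibrium of a rigid end plate with no external load gives equal and opposite internal forces ±P in the two members. Since α_{aluminium} > α_{bronze}, cooling drives the aluminium into tension and the bronze into compression.
Equating the net (thermal + elastic) strains gives |α₁ − α₂|·ΔT = P·[1/(A₁E₁) + 1/(A₂E₂)].
|α₁ − α₂|·ΔT = 4.2×10⁻⁶ × 174 = 0.0007308.
1/(A₁E₁) + 1/(A₂E₂) = 1/(875×70×10³) + 1/(1300×103×10³) = 2.379×10⁻⁸ N⁻¹.
So P = 0.0007308 / 2.379×10⁻⁸ = 30.71 kN.
σ_{aluminium} = P/A₁ = 30710/875 = 35.1 MPa, tensile.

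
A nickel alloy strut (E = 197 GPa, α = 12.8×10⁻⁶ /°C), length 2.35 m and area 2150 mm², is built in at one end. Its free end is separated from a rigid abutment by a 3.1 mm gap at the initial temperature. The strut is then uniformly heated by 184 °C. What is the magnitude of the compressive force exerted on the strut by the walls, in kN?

P ≈ 439 kN

Unrestrained expansion: δ_free = αΔT L = 12.8×10⁻⁶ × 184 × 2350 = 5.535 mm.
After closing the 3.1 mm clearance, 5.535 − 3.1 = 2.435 mm of expansion remains to be suppressed by the wall.
Compatibility: PL/(AE) = 2.435 mm, so σ = P/A = E × (2.435/2350) = 204.1 MPa.
P = σA = 204.1 × 2150 = 438.8 kN.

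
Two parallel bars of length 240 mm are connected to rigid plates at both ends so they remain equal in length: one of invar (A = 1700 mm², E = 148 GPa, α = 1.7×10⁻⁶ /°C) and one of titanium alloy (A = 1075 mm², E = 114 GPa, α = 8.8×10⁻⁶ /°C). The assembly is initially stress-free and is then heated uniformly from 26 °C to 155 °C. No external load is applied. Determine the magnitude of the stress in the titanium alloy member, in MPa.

σ ≈ 70.2 MPa (compressive)

Equilibrium of a rigid end plate with no external load gives equal and opposite internal forces ±P in the two members. Since α_{titanium alloy} > α_{invar}, heating drives the titanium alloy into compression and the invar into tension.
Setting the final lengths equal and cancelling L: (α₁ − α₂)ΔT = P/(A₁E₁) + P/(A₂E₂).
|α₁ − α₂|·ΔT = 7.1×10⁻⁶ × 129 = 0.0009159.
1/(A₁E₁) + 1/(A₂E₂) = 1/(1700×148×10³) + 1/(1075×114×10³) = 1.213×10⁻⁸ N⁻¹.
P = 0.0009159 / 1.213×10⁻⁸ = 75480 N = 75.48 kN.
σ_{titanium alloy} = P/A₂ = 75480/1075 = 70.21 MPa, compressive.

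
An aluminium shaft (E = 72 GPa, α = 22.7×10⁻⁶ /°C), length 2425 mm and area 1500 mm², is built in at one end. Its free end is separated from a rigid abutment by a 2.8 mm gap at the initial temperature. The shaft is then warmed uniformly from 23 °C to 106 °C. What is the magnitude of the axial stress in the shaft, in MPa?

σ ≈ 52.5 MPa (compressive)

Free thermal elongation = αΔT L = 22.7×10⁻⁶ × 83 × 2425 = 4.569 mm.
This exceeds the 2.8 mm gap, so the wall pushes back. The portion of expansion that must be recovered elastically is δ_free − gap = 4.569 − 2.8 = 1.769 mm.
So σ = E(δ_free − g)/L = 72×10³ × 1.769/2425 = 52.52 MPa.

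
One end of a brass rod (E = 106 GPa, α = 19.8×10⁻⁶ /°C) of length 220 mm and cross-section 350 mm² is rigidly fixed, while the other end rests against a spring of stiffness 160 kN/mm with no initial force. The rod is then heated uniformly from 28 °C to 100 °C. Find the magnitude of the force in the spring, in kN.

If the spring were absent the rod would lengthen by αΔT L = 19.8×10⁻⁶ × 72 × 220 = 0.3136 mm.
With a force P in the spring, the elastic change of the rod is PL/(AE) and that of the spring is P/k; compatibility requires their sum to equal δ_free.
P [ L/(AE) + 1/k ] = δ_free → P [ 220/(350×106×10³) + 1/(160×10³) ] = 0.3136.
P = 0.3136 / 1.218×10⁻⁵ = 25750 N.

P ≈ 25.7 kN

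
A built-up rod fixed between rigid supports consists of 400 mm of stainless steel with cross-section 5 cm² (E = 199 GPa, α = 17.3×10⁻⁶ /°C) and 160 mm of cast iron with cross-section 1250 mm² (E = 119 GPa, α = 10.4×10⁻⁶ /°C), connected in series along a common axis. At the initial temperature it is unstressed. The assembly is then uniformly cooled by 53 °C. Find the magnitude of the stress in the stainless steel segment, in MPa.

Free thermal contraction of the whole bar: Σ αᵢΔT Lᵢ = 17.3×10⁻⁶×53×400 + 10.4×10⁻⁶×53×160 = 0.455 mm.
The rigid supports impose zero overall length change; the single axial force P common to all segments must satisfy P Σ Lᵢ/(AᵢEᵢ) = δ_free.
The series flexibility is Σ Lᵢ/(AᵢEᵢ) = 400/(500×199×10³) + 160/(1250×119×10³) = 5.096×10⁻⁶ mm/N.
So P = 0.455 / 5.096×10⁻⁶ = 89.28 kN, tensile.
σ_{stainless steel} = P / A = 89280 / 500 = 178.6 MPa.

σ ≈ 179 MPa (tensile)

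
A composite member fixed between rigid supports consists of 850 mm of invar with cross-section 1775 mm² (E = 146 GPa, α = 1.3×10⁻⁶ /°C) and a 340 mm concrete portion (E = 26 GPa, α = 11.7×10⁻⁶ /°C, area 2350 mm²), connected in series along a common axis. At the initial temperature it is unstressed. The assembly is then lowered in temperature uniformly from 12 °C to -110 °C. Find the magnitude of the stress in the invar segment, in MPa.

Free thermal contraction of the whole bar: Σ αᵢΔT Lᵢ = 1.3×10⁻⁶×122×850 + 11.7×10⁻⁶×122×340 = 0.6201 mm.
Since the ends are fixed, an axial force P builds up, equal in every segment, with P · Σ Lᵢ/(AᵢEᵢ) = δ_free.
The series flexibility is Σ Lᵢ/(AᵢEᵢ) = 850/(1775×146×10³) + 340/(2350×26×10³) = 8.845×10⁻⁶ mm/N.
So P = 0.6201 / 8.845×10⁻⁶ = 70.11 kN, tensile.
σ_{invar} = P / A = 70110 / 1775 = 39.5 MPa.

σ ≈ 39.5 MPa (tensile)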